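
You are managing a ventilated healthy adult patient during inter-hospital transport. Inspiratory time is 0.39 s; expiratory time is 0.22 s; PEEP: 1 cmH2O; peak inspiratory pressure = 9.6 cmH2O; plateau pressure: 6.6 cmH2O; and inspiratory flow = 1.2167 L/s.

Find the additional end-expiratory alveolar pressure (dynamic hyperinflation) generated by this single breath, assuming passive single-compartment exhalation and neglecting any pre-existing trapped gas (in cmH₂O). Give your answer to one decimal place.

Vt = flow × Ti = 1.2167 L/s × 0.39 s × 1000 mL/L = 474.51 mL.
R = (PIP − Pplat)/V̇ = (9.6 − 6.6) / 1.2167 = 3.0/1.2167 = 2.466 cmH2O·s/L.
C = Vt/(Pplat − PEEP) = 474.51 / (6.6 − 1) = 474.51/5.6 = 84.734 mL/cmH2O.
τ = R × C = 2.466 × 0.08473 L/cmH2O = 0.2089 s.
Fraction remaining = e^(−Te/τ) = e^(−0.22/0.2089) = 0.3488; trapped volume = 474.51 × 0.3488 = 165.51 mL.
Additional alveolar pressure from trapping ≈ V_trapped / C = 165.51 / 84.734 = 1.953 cmH2O.

2.0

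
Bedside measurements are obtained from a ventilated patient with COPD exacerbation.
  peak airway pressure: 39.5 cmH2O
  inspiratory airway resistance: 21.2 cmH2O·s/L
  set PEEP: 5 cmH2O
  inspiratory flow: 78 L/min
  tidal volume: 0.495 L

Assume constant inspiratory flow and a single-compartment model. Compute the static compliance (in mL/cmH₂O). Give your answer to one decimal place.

71.3

Flow: 78 L/min ÷ 60 = 1.3 L/s.
Equation of motion (constant flow): PIP = Vt/C + R·V̇ + PEEP.
Vt/C = PIP − R·V̇ − PEEP = 39.5 − 21.2×1.3 − 5 = 39.5 − 27.56 − 5 = 6.94 cmH2O.
C = Vt / 6.94 = 495 / 6.94 = 71.326 mL/cmH2O.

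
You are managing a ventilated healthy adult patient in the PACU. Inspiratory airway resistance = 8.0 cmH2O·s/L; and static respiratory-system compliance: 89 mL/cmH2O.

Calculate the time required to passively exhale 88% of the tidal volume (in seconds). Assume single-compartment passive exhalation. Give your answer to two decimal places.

τ = R × C = 8.0 × 89 mL/cmH2O = 8.0 × 0.089 L/cmH2O = 0.712 s.
Exhaled fraction f = 1 − e^(−t/τ) → t = −τ·ln(1 − f) = −0.712·ln(0.12) = 1.51 s.

1.51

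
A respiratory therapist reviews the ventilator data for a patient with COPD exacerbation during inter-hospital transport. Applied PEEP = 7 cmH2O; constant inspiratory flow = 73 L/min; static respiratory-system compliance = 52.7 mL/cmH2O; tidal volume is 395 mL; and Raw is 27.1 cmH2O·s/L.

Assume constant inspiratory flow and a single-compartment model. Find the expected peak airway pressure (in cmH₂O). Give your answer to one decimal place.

47.5

Flow: 73 L/min ÷ 60 = 1.2167 L/s.
Equation of motion (constant flow): PIP = Vt/C + R·V̇ + PEEP.
PIP = 395/52.7 + 27.1×1.2167 + 7 = 7.495 + 32.973 + 7 = 47.468 cmH2O.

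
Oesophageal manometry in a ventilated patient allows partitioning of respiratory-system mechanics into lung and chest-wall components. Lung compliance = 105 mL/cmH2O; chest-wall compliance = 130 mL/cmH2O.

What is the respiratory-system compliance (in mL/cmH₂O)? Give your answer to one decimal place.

Lung and chest wall are elastances in series: 1/Crs = 1/CL + 1/Ccw.
1/Crs = 1/105 + 1/130 = 0.01722.
Crs = 58.072 mL/cmH2O.

58.1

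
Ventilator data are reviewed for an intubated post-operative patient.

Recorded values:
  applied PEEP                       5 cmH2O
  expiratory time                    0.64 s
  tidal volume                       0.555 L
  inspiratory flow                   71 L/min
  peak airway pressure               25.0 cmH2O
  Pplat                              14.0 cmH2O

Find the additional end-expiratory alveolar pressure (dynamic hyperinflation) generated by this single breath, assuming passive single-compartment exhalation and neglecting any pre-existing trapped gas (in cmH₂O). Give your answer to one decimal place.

2.9

Flow: 71 L/min ÷ 60 = 1.1833 L/s.
R = (PIP − Pplat)/V̇ = (25.0 − 14.0) / 1.1833 = 11.0/1.1833 = 9.296 cmH2O·s/L.
C = Vt/(Pplat − PEEP) = 555.0 / (14.0 − 5) = 555.0/9.0 = 61.667 mL/cmH2O.
τ = R × C = 9.296 × 0.06167 L/cmH2O = 0.5733 s.
Fraction remaining = e^(−Te/τ) = e^(−0.64/0.5733) = 0.3275; trapped volume = 555.0 × 0.3275 = 181.76 mL.
Additional alveolar pressure from trapping ≈ V_trapped / C = 181.76 / 61.667 = 2.947 cmH2O.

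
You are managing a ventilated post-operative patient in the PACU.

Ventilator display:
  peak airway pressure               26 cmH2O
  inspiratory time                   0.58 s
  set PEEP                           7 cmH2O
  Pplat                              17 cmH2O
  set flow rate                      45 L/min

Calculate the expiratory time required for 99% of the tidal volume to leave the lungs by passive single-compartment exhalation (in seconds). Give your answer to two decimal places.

Flow: 45 L/min ÷ 60 = 0.75 L/s.
Vt = flow × Ti = 0.75 L/s × 0.58 s × 1000 mL/L = 435.0 mL.
R = (PIP − Pplat)/V̇ = (26 − 17) / 0.75 = 9.0/0.75 = 12.0 cmH2O·s/L.
C = Vt/(Pplat − PEEP) = 435.0 / (17 − 7) = 435.0/10.0 = 43.5 mL/cmH2O.
τ = R × C = 12.0 × 0.0435 L/cmH2O = 0.522 s.
t = −τ·ln(1 − 0.99) = −0.522·ln(0.01) = 2.404 s.

2.40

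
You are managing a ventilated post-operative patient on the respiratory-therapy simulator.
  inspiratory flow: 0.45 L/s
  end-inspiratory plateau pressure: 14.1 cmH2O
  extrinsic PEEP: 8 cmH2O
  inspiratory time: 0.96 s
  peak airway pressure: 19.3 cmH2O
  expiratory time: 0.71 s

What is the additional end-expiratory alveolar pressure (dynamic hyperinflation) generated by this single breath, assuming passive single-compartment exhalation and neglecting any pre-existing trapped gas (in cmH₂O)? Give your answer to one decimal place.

2.6

Vt = flow × Ti = 0.45 L/s × 0.96 s × 1000 mL/L = 432.0 mL.
R = (PIP − Pplat)/V̇ = (19.3 − 14.1) / 0.45 = 5.2/0.45 = 11.556 cmH2O·s/L.
C = Vt/(Pplat − PEEP) = 432.0 / (14.1 − 8) = 432.0/6.1 = 70.82 mL/cmH2O.
τ = R × C = 11.556 × 0.07082 L/cmH2O = 0.8184 s.
Fraction remaining = e^(−Te/τ) = e^(−0.71/0.8184) = 0.42; trapped volume = 432.0 × 0.42 = 181.44 mL.
Additional alveolar pressure from trapping ≈ V_trapped / C = 181.44 / 70.82 = 2.562 cmH2O.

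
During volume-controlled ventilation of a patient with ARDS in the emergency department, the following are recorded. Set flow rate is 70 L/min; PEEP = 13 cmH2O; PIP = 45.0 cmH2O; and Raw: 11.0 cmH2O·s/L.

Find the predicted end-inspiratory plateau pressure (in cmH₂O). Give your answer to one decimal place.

Flow: 70 L/min ÷ 60 = 1.1667 L/s.
Pplat = PIP − Raw × flow = 45.0 − 11.0 × 1.1667 = 45.0 − 12.834 = 32.166 cmH2O.

32.2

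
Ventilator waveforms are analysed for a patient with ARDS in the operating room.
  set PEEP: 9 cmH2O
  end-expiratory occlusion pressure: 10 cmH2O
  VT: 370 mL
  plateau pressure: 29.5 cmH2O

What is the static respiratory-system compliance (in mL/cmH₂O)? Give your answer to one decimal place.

End-expiratory occlusion gives total PEEP = 10 cmH2O (intrinsic PEEP = 10 − 9 = 1). Use total PEEP for the elastic gradient.
Cstat = Vt / (Pplat − PEEPtotal) = 370 / (29.5 − 10) = 370 / 19.5 = 18.974 mL/cmH2O.

19.0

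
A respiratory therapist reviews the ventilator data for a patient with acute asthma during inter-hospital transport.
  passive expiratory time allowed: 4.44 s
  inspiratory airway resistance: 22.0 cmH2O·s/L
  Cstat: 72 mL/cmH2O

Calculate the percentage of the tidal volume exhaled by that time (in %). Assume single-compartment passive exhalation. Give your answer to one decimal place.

93.9

τ = R × C = 22.0 × 72 mL/cmH2O = 22.0 × 0.072 L/cmH2O = 1.584 s.
Passive exhalation: V(t)/V₀ = e^(−t/τ) = e^(−4.44/1.584) = 0.06063.
Fraction exhaled = 1 − 0.06063 = 0.9394 → 93.94%.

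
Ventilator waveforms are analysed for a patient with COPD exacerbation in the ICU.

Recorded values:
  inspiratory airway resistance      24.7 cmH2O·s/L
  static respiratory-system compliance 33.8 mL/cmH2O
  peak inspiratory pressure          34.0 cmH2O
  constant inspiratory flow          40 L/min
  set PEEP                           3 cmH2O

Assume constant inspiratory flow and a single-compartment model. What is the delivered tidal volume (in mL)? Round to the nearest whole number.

491

Flow: 40 L/min ÷ 60 = 0.6667 L/s.
Equation of motion (constant flow): PIP = Vt/C + R·V̇ + PEEP.
Vt/C = PIP − R·V̇ − PEEP = 34.0 − 16.467 − 3 = 14.533 cmH2O.
Vt = C × 14.533 = 33.8 × 14.533 = 491.22 mL.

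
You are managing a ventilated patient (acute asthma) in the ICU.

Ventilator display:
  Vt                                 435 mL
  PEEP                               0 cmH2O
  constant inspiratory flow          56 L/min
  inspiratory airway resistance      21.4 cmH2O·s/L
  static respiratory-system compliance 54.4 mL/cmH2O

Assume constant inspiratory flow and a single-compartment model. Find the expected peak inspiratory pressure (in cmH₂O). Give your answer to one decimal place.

Flow: 56 L/min ÷ 60 = 0.9333 L/s.
Equation of motion (constant flow): PIP = Vt/C + R·V̇ + PEEP.
PIP = 435/54.4 + 21.4×0.9333 + 0 = 7.996 + 19.973 + 0 = 27.969 cmH2O.

28.0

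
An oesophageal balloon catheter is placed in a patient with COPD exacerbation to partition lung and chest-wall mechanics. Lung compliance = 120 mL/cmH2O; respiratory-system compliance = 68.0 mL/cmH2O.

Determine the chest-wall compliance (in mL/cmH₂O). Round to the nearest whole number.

157

1/Ccw = 1/Crs − 1/CL.
1/Ccw = 1/68.0 − 1/120 = 0.006373.
Ccw = 156.91 mL/cmH2O.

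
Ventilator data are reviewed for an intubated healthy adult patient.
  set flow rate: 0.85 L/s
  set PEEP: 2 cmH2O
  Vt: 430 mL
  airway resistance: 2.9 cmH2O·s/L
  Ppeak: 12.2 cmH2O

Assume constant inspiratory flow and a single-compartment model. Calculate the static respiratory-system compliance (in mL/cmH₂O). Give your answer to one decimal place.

55.6

Equation of motion (constant flow): PIP = Vt/C + R·V̇ + PEEP.
Vt/C = PIP − R·V̇ − PEEP = 12.2 − 2.9×0.85 − 2 = 12.2 − 2.465 − 2 = 7.735 cmH2O.
C = Vt / 7.735 = 430 / 7.735 = 55.591 mL/cmH2O.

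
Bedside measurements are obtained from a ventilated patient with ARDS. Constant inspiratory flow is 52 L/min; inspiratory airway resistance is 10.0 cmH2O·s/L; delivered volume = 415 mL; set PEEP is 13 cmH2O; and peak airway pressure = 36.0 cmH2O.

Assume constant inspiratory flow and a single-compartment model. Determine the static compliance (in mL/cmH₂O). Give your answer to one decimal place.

Flow: 52 L/min ÷ 60 = 0.8667 L/s.
Equation of motion (constant flow): PIP = Vt/C + R·V̇ + PEEP.
Vt/C = PIP − R·V̇ − PEEP = 36.0 − 10.0×0.8667 − 13 = 36.0 − 8.667 − 13 = 14.333 cmH2O.
C = Vt / 14.333 = 415 / 14.333 = 28.954 mL/cmH2O.

29.0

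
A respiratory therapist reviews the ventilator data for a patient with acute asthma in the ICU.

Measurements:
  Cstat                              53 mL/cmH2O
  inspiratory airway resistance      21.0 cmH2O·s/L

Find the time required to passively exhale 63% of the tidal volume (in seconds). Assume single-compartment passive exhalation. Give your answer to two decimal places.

1.11

τ = R × C = 21.0 × 53 mL/cmH2O = 21.0 × 0.053 L/cmH2O = 1.113 s.
Exhaled fraction f = 1 − e^(−t/τ) → t = −τ·ln(1 − f) = −1.113·ln(0.37) = 1.107 s.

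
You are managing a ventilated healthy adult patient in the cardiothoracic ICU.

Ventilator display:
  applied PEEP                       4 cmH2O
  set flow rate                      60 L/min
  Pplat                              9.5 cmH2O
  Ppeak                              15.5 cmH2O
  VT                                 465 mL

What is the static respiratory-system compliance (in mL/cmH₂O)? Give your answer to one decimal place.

Cstat = Vt / (Pplat − PEEP) = 465 / (9.5 − 4) = 465 / 5.5 = 84.545 mL/cmH2O.

84.5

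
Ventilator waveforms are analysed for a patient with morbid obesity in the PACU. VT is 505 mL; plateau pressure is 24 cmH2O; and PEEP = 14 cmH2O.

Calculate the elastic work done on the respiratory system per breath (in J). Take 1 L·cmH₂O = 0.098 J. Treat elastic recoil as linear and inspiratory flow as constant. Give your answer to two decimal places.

Elastic work ≈ ½ × (Pplat − PEEP) × Vt = 0.5 × (24 − 14) × 0.505 L = 0.5 × 10.0 × 0.505 = 2.525 L·cmH2O.
× 0.098 J/(L·cmH2O) → 0.2475 J.

0.25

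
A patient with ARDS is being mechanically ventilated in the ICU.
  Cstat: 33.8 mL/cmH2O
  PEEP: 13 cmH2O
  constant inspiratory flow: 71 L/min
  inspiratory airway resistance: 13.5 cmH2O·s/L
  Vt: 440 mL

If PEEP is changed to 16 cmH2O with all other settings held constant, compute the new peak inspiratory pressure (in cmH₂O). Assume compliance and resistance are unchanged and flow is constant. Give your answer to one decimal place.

45.0

Flow: 71 L/min ÷ 60 = 1.1833 L/s.
PIP = Vt/C + R·V̇ + PEEP (constant-flow equation of motion).
Only the baseline term changes: ΔPIP = ΔPEEP = 16 − 13 = 3.0 cmH2O.
Original PIP = 440/33.8 + 13.5×1.1833 + 13 = 41.992 cmH2O; new PIP = 41.992 + (3.0) = 44.992 cmH2O.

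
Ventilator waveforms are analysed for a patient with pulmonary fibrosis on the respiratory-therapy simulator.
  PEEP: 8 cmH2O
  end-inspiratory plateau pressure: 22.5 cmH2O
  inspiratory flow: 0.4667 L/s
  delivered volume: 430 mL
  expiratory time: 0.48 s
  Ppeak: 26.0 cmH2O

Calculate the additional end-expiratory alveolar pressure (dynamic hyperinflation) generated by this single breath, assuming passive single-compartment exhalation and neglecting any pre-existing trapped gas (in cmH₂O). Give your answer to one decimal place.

R = (PIP − Pplat)/V̇ = (26.0 − 22.5) / 0.4667 = 3.5/0.4667 = 7.499 cmH2O·s/L.
C = Vt/(Pplat − PEEP) = 430.0 / (22.5 − 8) = 430.0/14.5 = 29.655 mL/cmH2O.
τ = R × C = 7.499 × 0.02966 L/cmH2O = 0.2224 s.
Fraction remaining = e^(−Te/τ) = e^(−0.48/0.2224) = 0.1155; trapped volume = 430.0 × 0.1155 = 49.665 mL.
Additional alveolar pressure from trapping ≈ V_trapped / C = 49.665 / 29.655 = 1.675 cmH2O.

1.7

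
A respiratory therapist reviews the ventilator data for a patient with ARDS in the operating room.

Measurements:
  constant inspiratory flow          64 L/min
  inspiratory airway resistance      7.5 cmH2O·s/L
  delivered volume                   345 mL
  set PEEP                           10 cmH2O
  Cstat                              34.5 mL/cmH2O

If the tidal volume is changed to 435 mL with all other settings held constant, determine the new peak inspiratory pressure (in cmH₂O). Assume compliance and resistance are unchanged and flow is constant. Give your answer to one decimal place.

Flow: 64 L/min ÷ 60 = 1.0667 L/s.
PIP = Vt/C + R·V̇ + PEEP (constant-flow equation of motion).
Only the elastic term changes: ΔPIP = ΔVt / C = (435 − 345) / 34.5 = 2.609 cmH2O.
Original PIP = 345/34.5 + 7.5×1.0667 + 10 = 28.0 cmH2O; new PIP = 28.0 + (2.609) = 30.609 cmH2O.

30.6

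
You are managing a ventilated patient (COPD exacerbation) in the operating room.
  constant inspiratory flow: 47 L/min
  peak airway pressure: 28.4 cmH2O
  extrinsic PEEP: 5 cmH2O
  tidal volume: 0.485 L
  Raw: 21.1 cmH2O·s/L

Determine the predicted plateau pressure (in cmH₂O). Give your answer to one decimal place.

11.9

Flow: 47 L/min ÷ 60 = 0.7833 L/s.
Pplat = PIP − Raw × flow = 28.4 − 21.1 × 0.7833 = 28.4 − 16.528 = 11.872 cmH2O.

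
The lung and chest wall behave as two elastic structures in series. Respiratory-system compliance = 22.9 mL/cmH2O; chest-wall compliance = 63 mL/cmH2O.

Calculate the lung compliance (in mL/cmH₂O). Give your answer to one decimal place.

36.0

1/CL = 1/Crs − 1/Ccw.
1/CL = 1/22.9 − 1/63 = 0.0278.
CL = 35.971 mL/cmH2O.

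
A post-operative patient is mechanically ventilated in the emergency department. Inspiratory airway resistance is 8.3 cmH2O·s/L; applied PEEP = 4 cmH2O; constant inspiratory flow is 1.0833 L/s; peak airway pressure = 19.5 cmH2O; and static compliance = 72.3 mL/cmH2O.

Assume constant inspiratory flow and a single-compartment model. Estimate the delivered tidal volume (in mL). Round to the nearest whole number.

471

Equation of motion (constant flow): PIP = Vt/C + R·V̇ + PEEP.
Vt/C = PIP − R·V̇ − PEEP = 19.5 − 8.991 − 4 = 6.509 cmH2O.
Vt = C × 6.509 = 72.3 × 6.509 = 470.6 mL.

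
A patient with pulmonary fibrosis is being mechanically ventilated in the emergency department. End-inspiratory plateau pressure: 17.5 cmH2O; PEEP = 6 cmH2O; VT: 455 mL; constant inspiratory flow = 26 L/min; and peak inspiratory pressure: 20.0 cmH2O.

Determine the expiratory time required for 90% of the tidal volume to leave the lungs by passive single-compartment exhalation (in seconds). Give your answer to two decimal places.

0.53

Flow: 26 L/min ÷ 60 = 0.4333 L/s.
R = (PIP − Pplat)/V̇ = (20.0 − 17.5) / 0.4333 = 2.5/0.4333 = 5.77 cmH2O·s/L.
C = Vt/(Pplat − PEEP) = 455.0 / (17.5 − 6) = 455.0/11.5 = 39.565 mL/cmH2O.
τ = R × C = 5.77 × 0.03957 L/cmH2O = 0.2283 s.
t = −τ·ln(1 − 0.90) = −0.2283·ln(0.1) = 0.5257 s.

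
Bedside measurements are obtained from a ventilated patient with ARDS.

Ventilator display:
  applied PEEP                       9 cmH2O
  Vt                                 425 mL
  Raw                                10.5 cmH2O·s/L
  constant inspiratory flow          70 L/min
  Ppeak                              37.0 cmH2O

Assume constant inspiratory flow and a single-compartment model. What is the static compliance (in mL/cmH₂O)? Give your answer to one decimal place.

Flow: 70 L/min ÷ 60 = 1.1667 L/s.
Equation of motion (constant flow): PIP = Vt/C + R·V̇ + PEEP.
Vt/C = PIP − R·V̇ − PEEP = 37.0 − 10.5×1.1667 − 9 = 37.0 − 12.25 − 9 = 15.75 cmH2O.
C = Vt / 15.75 = 425 / 15.75 = 26.984 mL/cmH2O.

27.0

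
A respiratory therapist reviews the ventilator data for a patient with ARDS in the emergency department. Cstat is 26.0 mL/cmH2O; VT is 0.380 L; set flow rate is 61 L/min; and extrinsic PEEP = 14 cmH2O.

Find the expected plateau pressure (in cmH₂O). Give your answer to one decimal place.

28.6

Pplat = PEEP + Vt / Cstat = 14 + 380 / 26.0 = 14 + 14.615 = 28.615 cmH2O.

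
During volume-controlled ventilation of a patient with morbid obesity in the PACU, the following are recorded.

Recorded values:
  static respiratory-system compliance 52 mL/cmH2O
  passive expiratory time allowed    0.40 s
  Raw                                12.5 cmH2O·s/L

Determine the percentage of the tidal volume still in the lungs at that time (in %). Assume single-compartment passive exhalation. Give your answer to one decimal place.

τ = R × C = 12.5 × 52 mL/cmH2O = 12.5 × 0.052 L/cmH2O = 0.65 s.
Passive exhalation: V(t)/V₀ = e^(−t/τ) = e^(−0.40/0.65) = 0.5404.
Fraction remaining = 0.5404 → 54.04%.

54.0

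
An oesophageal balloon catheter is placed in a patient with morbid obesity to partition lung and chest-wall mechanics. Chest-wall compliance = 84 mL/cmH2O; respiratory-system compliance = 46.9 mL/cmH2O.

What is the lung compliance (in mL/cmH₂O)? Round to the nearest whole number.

106

1/CL = 1/Crs − 1/Ccw.
1/CL = 1/46.9 − 1/84 = 0.009417.
CL = 106.19 mL/cmH2O.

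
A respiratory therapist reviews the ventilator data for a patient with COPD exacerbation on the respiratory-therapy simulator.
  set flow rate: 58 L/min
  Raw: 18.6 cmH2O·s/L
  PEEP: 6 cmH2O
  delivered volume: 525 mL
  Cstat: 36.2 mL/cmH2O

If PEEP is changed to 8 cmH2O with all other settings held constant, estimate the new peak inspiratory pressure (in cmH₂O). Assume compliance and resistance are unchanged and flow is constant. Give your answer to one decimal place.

Flow: 58 L/min ÷ 60 = 0.9667 L/s.
PIP = Vt/C + R·V̇ + PEEP (constant-flow equation of motion).
Only the baseline term changes: ΔPIP = ΔPEEP = 8 − 6 = 2.0 cmH2O.
Original PIP = 525/36.2 + 18.6×0.9667 + 6 = 38.483 cmH2O; new PIP = 38.483 + (2.0) = 40.483 cmH2O.

40.5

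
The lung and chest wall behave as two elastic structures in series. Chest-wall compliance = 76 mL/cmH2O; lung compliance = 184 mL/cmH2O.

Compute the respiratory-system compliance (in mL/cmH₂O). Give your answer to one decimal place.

Lung and chest wall are elastances in series: 1/Crs = 1/CL + 1/Ccw.
1/Crs = 1/184 + 1/76 = 0.01859.
Crs = 53.792 mL/cmH2O.

53.8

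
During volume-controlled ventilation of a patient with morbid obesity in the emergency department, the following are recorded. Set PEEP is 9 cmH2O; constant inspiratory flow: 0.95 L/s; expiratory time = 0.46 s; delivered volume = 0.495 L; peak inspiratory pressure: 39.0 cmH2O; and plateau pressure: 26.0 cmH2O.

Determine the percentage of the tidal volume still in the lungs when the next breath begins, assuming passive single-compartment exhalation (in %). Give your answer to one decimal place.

31.5

R = (PIP − Pplat)/V̇ = (39.0 − 26.0) / 0.95 = 13.0/0.95 = 13.684 cmH2O·s/L.
C = Vt/(Pplat − PEEP) = 495.0 / (26.0 − 9) = 495.0/17.0 = 29.118 mL/cmH2O.
τ = R × C = 13.684 × 0.02912 L/cmH2O = 0.3985 s.
Fraction remaining at end-expiration = e^(−Te/τ) = e^(−0.46/0.3985) = 0.3153 → 31.53%.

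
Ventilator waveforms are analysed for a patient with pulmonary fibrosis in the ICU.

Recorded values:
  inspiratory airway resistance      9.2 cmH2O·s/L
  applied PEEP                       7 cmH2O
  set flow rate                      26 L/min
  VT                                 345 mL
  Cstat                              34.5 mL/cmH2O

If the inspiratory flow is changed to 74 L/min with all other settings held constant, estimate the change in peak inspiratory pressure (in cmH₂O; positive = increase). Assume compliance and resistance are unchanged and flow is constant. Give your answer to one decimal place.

Flow: 26 L/min ÷ 60 = 0.4333 L/s.
New flow: 74 L/min ÷ 60 = 1.2333 L/s.
PIP = Vt/C + R·V̇ + PEEP (constant-flow equation of motion).
Only the resistive term changes: ΔPIP = R × ΔV̇ = 9.2 × (1.2333 − 0.4333) = 9.2 × 0.8 = 7.36 cmH2O.

7.4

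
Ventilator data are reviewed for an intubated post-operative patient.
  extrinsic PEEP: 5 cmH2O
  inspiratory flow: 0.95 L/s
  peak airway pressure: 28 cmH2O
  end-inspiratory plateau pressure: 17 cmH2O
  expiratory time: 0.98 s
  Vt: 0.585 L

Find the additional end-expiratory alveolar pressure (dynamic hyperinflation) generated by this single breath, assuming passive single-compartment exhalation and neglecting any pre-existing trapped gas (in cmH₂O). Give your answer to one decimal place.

2.1

R = (PIP − Pplat)/V̇ = (28 − 17) / 0.95 = 11.0/0.95 = 11.579 cmH2O·s/L.
C = Vt/(Pplat − PEEP) = 585.0 / (17 − 5) = 585.0/12.0 = 48.75 mL/cmH2O.
τ = R × C = 11.579 × 0.04875 L/cmH2O = 0.5645 s.
Fraction remaining = e^(−Te/τ) = e^(−0.98/0.5645) = 0.1762; trapped volume = 585.0 × 0.1762 = 103.08 mL.
Additional alveolar pressure from trapping ≈ V_trapped / C = 103.08 / 48.75 = 2.114 cmH2O.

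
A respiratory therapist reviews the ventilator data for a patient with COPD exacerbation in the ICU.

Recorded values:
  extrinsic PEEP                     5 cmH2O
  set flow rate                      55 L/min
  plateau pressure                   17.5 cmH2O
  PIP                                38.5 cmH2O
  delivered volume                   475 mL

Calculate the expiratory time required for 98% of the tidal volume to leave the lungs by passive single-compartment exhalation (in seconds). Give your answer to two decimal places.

Flow: 55 L/min ÷ 60 = 0.9167 L/s.
R = (PIP − Pplat)/V̇ = (38.5 − 17.5) / 0.9167 = 21.0/0.9167 = 22.908 cmH2O·s/L.
C = Vt/(Pplat − PEEP) = 475.0 / (17.5 − 5) = 475.0/12.5 = 38.0 mL/cmH2O.
τ = R × C = 22.908 × 0.038 L/cmH2O = 0.8705 s.
t = −τ·ln(1 − 0.98) = −0.8705·ln(0.02) = 3.405 s.

3.41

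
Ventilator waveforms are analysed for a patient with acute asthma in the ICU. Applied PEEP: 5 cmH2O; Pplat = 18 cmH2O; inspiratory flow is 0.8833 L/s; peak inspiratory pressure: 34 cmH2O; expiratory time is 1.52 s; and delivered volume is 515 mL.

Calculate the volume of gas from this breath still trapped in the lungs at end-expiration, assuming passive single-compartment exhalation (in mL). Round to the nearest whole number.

62

R = (PIP − Pplat)/V̇ = (34 − 18) / 0.8833 = 16.0/0.8833 = 18.114 cmH2O·s/L.
C = Vt/(Pplat − PEEP) = 515.0 / (18 − 5) = 515.0/13.0 = 39.615 mL/cmH2O.
τ = R × C = 18.114 × 0.03962 L/cmH2O = 0.7177 s.
Fraction remaining = e^(−Te/τ) = e^(−1.52/0.7177) = 0.1203.
Trapped volume = 515.0 × 0.1203 = 61.955 mL.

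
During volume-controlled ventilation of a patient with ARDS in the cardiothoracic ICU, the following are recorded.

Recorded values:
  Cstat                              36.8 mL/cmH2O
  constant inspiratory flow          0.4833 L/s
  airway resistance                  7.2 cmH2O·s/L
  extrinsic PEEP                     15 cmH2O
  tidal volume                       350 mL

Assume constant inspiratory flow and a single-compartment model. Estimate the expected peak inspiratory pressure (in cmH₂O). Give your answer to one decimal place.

28.0

Equation of motion (constant flow): PIP = Vt/C + R·V̇ + PEEP.
PIP = 350/36.8 + 7.2×0.4833 + 15 = 9.511 + 3.48 + 15 = 27.991 cmH2O.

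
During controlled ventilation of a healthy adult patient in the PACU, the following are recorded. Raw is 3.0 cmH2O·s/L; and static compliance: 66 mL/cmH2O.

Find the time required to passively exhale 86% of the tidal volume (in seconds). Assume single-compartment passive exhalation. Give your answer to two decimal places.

τ = R × C = 3.0 × 66 mL/cmH2O = 3.0 × 0.066 L/cmH2O = 0.198 s.
Exhaled fraction f = 1 − e^(−t/τ) → t = −τ·ln(1 − f) = −0.198·ln(0.14) = 0.3893 s.

0.39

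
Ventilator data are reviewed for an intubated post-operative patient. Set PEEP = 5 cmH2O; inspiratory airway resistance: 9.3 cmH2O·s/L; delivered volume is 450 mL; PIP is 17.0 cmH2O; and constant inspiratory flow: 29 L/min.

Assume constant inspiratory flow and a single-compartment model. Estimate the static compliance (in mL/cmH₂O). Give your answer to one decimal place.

Flow: 29 L/min ÷ 60 = 0.4833 L/s.
Equation of motion (constant flow): PIP = Vt/C + R·V̇ + PEEP.
Vt/C = PIP − R·V̇ − PEEP = 17.0 − 9.3×0.4833 − 5 = 17.0 − 4.495 − 5 = 7.505 cmH2O.
C = Vt / 7.505 = 450 / 7.505 = 59.96 mL/cmH2O.

60.0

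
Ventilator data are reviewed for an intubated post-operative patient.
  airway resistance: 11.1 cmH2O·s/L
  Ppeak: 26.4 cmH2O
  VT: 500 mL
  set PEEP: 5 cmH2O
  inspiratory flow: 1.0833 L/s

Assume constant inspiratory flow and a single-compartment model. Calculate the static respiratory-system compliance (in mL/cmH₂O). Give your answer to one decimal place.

53.3

Equation of motion (constant flow): PIP = Vt/C + R·V̇ + PEEP.
Vt/C = PIP − R·V̇ − PEEP = 26.4 − 11.1×1.0833 − 5 = 26.4 − 12.025 − 5 = 9.375 cmH2O.
C = Vt / 9.375 = 500 / 9.375 = 53.333 mL/cmH2O.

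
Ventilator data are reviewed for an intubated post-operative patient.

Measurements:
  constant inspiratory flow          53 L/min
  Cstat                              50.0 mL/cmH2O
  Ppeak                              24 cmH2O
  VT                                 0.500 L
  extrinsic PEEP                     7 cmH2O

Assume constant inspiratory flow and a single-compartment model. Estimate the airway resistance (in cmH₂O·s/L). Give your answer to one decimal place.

Flow: 53 L/min ÷ 60 = 0.8833 L/s.
Equation of motion (constant flow): PIP = Vt/C + R·V̇ + PEEP.
R·V̇ = PIP − Vt/C − PEEP = 24 − 500/50.0 − 7 = 24 − 10.0 − 7 = 7.0 cmH2O.
R = 7.0 / 0.8833 = 7.925 cmH2O·s/L.

7.9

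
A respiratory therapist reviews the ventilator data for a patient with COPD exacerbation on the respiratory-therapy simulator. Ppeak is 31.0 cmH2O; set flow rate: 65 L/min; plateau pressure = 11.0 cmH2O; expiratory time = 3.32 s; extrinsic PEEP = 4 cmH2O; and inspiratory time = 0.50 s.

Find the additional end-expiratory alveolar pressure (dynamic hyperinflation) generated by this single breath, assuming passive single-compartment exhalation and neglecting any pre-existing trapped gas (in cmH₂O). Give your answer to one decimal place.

0.7

Flow: 65 L/min ÷ 60 = 1.0833 L/s.
Vt = flow × Ti = 1.0833 L/s × 0.50 s × 1000 mL/L = 541.65 mL.
R = (PIP − Pplat)/V̇ = (31.0 − 11.0) / 1.0833 = 20.0/1.0833 = 18.462 cmH2O·s/L.
C = Vt/(Pplat − PEEP) = 541.65 / (11.0 − 4) = 541.65/7.0 = 77.379 mL/cmH2O.
τ = R × C = 18.462 × 0.07738 L/cmH2O = 1.429 s.
Fraction remaining = e^(−Te/τ) = e^(−3.32/1.429) = 0.09795; trapped volume = 541.65 × 0.09795 = 53.055 mL.
Additional alveolar pressure from trapping ≈ V_trapped / C = 53.055 / 77.379 = 0.6857 cmH2O.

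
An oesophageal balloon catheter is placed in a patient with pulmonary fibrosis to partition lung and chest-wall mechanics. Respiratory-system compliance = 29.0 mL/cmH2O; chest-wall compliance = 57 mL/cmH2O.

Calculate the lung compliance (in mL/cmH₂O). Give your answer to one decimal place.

59.0

1/CL = 1/Crs − 1/Ccw.
1/CL = 1/29.0 − 1/57 = 0.01694.
CL = 59.032 mL/cmH2O.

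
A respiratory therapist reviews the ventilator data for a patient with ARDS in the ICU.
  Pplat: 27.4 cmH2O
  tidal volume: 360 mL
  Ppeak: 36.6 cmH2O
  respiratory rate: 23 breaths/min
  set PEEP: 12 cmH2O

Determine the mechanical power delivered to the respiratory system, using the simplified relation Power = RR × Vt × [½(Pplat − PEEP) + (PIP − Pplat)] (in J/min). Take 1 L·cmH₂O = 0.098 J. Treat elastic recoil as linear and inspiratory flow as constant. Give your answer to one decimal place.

Per-breath work = Vt × [½(Pplat−PEEP) + (PIP−Pplat)] = 0.360 × [0.5×15.4 + 9.2] = 0.360 × 16.9 = 6.084 L·cmH2O.
Power = 23 × 6.084 = 139.93 L·cmH2O/min.
× 0.098 J/(L·cmH2O) → 13.713 J/min.

13.7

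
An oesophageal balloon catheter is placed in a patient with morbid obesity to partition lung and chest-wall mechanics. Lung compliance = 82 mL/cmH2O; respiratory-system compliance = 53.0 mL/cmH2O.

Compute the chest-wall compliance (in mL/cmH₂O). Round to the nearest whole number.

150

1/Ccw = 1/Crs − 1/CL.
1/Ccw = 1/53.0 − 1/82 = 0.006673.
Ccw = 149.86 mL/cmH2O.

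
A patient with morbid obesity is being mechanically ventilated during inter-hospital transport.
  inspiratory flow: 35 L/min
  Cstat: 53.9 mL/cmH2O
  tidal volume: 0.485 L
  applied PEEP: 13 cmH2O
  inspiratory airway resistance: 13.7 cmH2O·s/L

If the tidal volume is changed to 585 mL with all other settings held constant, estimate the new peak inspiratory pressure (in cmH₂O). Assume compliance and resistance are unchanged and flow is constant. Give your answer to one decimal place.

Flow: 35 L/min ÷ 60 = 0.5833 L/s.
PIP = Vt/C + R·V̇ + PEEP (constant-flow equation of motion).
Only the elastic term changes: ΔPIP = ΔVt / C = (585 − 485) / 53.9 = 1.855 cmH2O.
Original PIP = 485/53.9 + 13.7×0.5833 + 13 = 29.989 cmH2O; new PIP = 29.989 + (1.855) = 31.844 cmH2O.

31.8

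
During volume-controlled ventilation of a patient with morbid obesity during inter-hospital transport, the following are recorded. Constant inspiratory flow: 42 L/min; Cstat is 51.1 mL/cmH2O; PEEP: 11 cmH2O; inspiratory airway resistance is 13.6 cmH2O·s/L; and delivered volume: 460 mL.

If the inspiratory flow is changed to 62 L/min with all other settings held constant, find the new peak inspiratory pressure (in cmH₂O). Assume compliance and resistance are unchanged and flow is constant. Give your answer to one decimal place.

34.1

Flow: 42 L/min ÷ 60 = 0.7 L/s.
New flow: 62 L/min ÷ 60 = 1.0333 L/s.
PIP = Vt/C + R·V̇ + PEEP (constant-flow equation of motion).
Only the resistive term changes: ΔPIP = R × ΔV̇ = 13.6 × (1.0333 − 0.7) = 13.6 × 0.3333 = 4.533 cmH2O.
Original PIP = 460/51.1 + 13.6×0.7 + 11 = 29.522 cmH2O; new PIP = 29.522 + (4.533) = 34.055 cmH2O.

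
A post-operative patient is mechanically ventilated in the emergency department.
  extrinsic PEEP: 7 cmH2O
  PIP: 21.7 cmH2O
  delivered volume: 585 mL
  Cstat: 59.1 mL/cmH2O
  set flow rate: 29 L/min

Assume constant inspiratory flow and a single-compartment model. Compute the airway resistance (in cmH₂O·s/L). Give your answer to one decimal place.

Flow: 29 L/min ÷ 60 = 0.4833 L/s.
Equation of motion (constant flow): PIP = Vt/C + R·V̇ + PEEP.
R·V̇ = PIP − Vt/C − PEEP = 21.7 − 585/59.1 − 7 = 21.7 − 9.898 − 7 = 4.802 cmH2O.
R = 4.802 / 0.4833 = 9.936 cmH2O·s/L.

9.9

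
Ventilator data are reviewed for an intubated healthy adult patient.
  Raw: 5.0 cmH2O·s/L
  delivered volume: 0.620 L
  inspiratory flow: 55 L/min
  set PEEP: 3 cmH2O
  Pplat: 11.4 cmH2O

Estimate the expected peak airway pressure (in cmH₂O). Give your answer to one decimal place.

Flow: 55 L/min ÷ 60 = 0.9167 L/s.
PIP = Pplat + Raw × flow = 11.4 + 5.0 × 0.9167 = 11.4 + 4.584 = 15.984 cmH2O.

16.0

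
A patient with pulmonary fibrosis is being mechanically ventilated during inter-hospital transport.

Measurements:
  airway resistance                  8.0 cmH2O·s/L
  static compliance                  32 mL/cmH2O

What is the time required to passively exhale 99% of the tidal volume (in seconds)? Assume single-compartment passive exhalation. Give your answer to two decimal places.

1.18

τ = R × C = 8.0 × 32 mL/cmH2O = 8.0 × 0.032 L/cmH2O = 0.256 s.
Exhaled fraction f = 1 − e^(−t/τ) → t = −τ·ln(1 − f) = −0.256·ln(0.01) = 1.179 s.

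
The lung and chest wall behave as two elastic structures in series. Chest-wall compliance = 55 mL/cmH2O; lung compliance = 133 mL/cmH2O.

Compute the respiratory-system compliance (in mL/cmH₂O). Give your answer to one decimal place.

Lung and chest wall are elastances in series: 1/Crs = 1/CL + 1/Ccw.
1/Crs = 1/133 + 1/55 = 0.0257.
Crs = 38.911 mL/cmH2O.

38.9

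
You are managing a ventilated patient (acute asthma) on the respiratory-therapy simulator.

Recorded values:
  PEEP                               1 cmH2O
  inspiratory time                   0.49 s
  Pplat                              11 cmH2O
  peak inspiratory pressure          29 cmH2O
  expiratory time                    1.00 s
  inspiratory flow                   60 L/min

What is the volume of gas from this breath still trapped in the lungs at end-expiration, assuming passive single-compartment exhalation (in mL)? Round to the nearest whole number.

158

Flow: 60 L/min ÷ 60 = 1 L/s.
Vt = flow × Ti = 1 L/s × 0.49 s × 1000 mL/L = 490.0 mL.
R = (PIP − Pplat)/V̇ = (29 − 11) / 1 = 18.0/1 = 18.0 cmH2O·s/L.
C = Vt/(Pplat − PEEP) = 490.0 / (11 − 1) = 490.0/10.0 = 49.0 mL/cmH2O.
τ = R × C = 18.0 × 0.049 L/cmH2O = 0.882 s.
Fraction remaining = e^(−Te/τ) = e^(−1.00/0.882) = 0.3218.
Trapped volume = 490.0 × 0.3218 = 157.68 mL.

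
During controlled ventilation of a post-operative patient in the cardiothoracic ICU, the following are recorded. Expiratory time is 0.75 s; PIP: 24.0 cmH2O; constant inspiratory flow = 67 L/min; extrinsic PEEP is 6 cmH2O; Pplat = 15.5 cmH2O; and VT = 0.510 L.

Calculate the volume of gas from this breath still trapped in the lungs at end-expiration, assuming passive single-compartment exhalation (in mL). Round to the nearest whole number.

Flow: 67 L/min ÷ 60 = 1.1167 L/s.
R = (PIP − Pplat)/V̇ = (24.0 − 15.5) / 1.1167 = 8.5/1.1167 = 7.612 cmH2O·s/L.
C = Vt/(Pplat − PEEP) = 510.0 / (15.5 − 6) = 510.0/9.5 = 53.684 mL/cmH2O.
τ = R × C = 7.612 × 0.05368 L/cmH2O = 0.4086 s.
Fraction remaining = e^(−Te/τ) = e^(−0.75/0.4086) = 0.1595.
Trapped volume = 510.0 × 0.1595 = 81.345 mL.

81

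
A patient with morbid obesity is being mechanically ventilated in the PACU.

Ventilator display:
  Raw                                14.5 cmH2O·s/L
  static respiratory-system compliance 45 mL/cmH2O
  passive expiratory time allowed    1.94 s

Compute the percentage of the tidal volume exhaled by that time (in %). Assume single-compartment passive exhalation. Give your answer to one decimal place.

τ = R × C = 14.5 × 45 mL/cmH2O = 14.5 × 0.045 L/cmH2O = 0.6525 s.
Passive exhalation: V(t)/V₀ = e^(−t/τ) = e^(−1.94/0.6525) = 0.05114.
Fraction exhaled = 1 − 0.05114 = 0.9489 → 94.89%.

94.9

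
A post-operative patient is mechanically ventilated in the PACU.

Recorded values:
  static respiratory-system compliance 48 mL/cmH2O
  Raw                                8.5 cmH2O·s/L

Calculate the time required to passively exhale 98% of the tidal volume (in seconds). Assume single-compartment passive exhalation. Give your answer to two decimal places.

1.60

τ = R × C = 8.5 × 48 mL/cmH2O = 8.5 × 0.048 L/cmH2O = 0.408 s.
Exhaled fraction f = 1 − e^(−t/τ) → t = −τ·ln(1 − f) = −0.408·ln(0.02) = 1.596 s.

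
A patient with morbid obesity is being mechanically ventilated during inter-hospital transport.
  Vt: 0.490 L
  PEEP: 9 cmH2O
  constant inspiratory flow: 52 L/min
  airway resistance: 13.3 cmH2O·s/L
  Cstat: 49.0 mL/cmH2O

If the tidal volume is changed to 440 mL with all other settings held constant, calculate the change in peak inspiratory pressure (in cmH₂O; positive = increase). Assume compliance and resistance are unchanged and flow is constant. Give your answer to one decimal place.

-1.0

PIP = Vt/C + R·V̇ + PEEP (constant-flow equation of motion).
Only the elastic term changes: ΔPIP = ΔVt / C = (440 − 490) / 49.0 = -1.02 cmH2O.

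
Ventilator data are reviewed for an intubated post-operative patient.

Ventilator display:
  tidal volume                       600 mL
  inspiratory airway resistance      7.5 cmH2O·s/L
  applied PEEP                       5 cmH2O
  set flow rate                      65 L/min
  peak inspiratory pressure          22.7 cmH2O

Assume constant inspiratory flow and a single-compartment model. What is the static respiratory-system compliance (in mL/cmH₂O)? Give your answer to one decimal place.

62.7

Flow: 65 L/min ÷ 60 = 1.0833 L/s.
Equation of motion (constant flow): PIP = Vt/C + R·V̇ + PEEP.
Vt/C = PIP − R·V̇ − PEEP = 22.7 − 7.5×1.0833 − 5 = 22.7 − 8.125 − 5 = 9.575 cmH2O.
C = Vt / 9.575 = 600 / 9.575 = 62.663 mL/cmH2O.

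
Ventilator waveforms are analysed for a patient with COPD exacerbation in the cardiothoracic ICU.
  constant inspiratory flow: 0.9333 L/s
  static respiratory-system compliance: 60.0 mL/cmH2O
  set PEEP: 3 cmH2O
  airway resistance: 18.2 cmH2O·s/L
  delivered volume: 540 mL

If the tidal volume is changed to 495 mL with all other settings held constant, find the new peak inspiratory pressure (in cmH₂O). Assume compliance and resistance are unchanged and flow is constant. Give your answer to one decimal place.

28.2

PIP = Vt/C + R·V̇ + PEEP (constant-flow equation of motion).
Only the elastic term changes: ΔPIP = ΔVt / C = (495 − 540) / 60.0 = -0.75 cmH2O.
Original PIP = 540/60.0 + 18.2×0.9333 + 3 = 28.986 cmH2O; new PIP = 28.986 + (-0.75) = 28.236 cmH2O.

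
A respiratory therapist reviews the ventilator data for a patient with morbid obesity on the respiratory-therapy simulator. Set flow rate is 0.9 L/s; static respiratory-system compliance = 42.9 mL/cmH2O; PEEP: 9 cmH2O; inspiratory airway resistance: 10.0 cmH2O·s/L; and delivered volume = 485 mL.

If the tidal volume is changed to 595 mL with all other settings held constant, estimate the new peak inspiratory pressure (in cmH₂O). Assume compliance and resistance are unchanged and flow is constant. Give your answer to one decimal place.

31.9

PIP = Vt/C + R·V̇ + PEEP (constant-flow equation of motion).
Only the elastic term changes: ΔPIP = ΔVt / C = (595 − 485) / 42.9 = 2.564 cmH2O.
Original PIP = 485/42.9 + 10.0×0.9 + 9 = 29.305 cmH2O; new PIP = 29.305 + (2.564) = 31.869 cmH2O.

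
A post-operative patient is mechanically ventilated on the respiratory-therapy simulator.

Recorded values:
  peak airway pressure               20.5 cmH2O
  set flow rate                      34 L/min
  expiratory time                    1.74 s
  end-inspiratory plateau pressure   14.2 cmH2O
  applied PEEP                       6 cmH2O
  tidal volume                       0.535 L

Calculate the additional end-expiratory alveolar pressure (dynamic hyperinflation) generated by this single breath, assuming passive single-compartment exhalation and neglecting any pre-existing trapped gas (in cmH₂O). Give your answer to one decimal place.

0.7

Flow: 34 L/min ÷ 60 = 0.5667 L/s.
R = (PIP − Pplat)/V̇ = (20.5 − 14.2) / 0.5667 = 6.3/0.5667 = 11.117 cmH2O·s/L.
C = Vt/(Pplat − PEEP) = 535.0 / (14.2 − 6) = 535.0/8.2 = 65.244 mL/cmH2O.
τ = R × C = 11.117 × 0.06524 L/cmH2O = 0.7253 s.
Fraction remaining = e^(−Te/τ) = e^(−1.74/0.7253) = 0.09081; trapped volume = 535.0 × 0.09081 = 48.583 mL.
Additional alveolar pressure from trapping ≈ V_trapped / C = 48.583 / 65.244 = 0.7446 cmH2O.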